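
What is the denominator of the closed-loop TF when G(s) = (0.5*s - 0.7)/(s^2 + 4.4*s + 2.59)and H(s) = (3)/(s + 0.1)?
Characteristic poly = G_den * H_den + G_num * H_num = (s^3 + 4.5*s^2 + 3.03*s + 0.259) + (1.5*s - 2.1) = s^3 + 4.5*s^2 + 4.53*s - 1.841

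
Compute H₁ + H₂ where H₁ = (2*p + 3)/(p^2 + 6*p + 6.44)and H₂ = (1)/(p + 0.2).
Parallel: H = H₁ + H₂ = (n₁·d₂ + n₂·d₁)/(d₁·d₂).
n₁·d₂ = 2*p^2 + 3.4*p + 0.6. n₂·d₁ = p^2 + 6*p + 6.44. Sum = 3*p^2 + 9.4*p + 7.04. d₁·d₂ = p^3 + 6.2*p^2 + 7.64*p + 1.288.
H(p) = (3*p^2 + 9.4*p + 7.04)/(p^3 + 6.2*p^2 + 7.64*p + 1.288)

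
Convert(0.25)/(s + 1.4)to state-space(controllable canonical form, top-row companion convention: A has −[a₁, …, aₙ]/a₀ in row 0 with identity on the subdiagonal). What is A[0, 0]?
Reachable canonical form for den = s + 1.4: top row of A = -[a₁,a₂,...,aₙ]/a₀, ones on the subdiagonal, zeros elsewhere.
A = [[-1.4]].
A[0,0] = -1.4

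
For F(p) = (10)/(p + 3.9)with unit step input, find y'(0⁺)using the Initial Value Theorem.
IVT: y'(0⁺) = lim_{p→∞} p²·Y(p) = lim_{p→∞} p·F(p).
deg(num) = 0, deg(den) = 1, relative degree = 1, so p·F(p) → (leading num)/(leading den) = 10/1 = 10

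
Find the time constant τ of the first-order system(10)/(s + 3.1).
First-order system: τ = -1/pole. Pole = -3.1. τ = -1/(-3.1) = 0.3226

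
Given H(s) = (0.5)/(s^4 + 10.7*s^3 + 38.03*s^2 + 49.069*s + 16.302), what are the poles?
Set denominator = 0: s^4 + 10.7*s^3 + 38.03*s^2 + 49.069*s + 16.302 = (s + 0.5)(s + 1.9)(s + 4.4)(s + 3.9) = 0 → Poles: -0.5, -1.9, -3.9, -4.4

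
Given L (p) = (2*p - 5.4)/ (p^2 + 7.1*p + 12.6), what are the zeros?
Set numerator = 0: 2*p - 5.4 = 0 → Zeros: 2.7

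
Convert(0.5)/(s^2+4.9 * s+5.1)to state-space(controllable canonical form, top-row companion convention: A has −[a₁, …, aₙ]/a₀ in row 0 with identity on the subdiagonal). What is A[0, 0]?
Reachable canonical form for den = s^2 + 4.9*s + 5.1: top row of A = -[a₁,a₂,...,aₙ]/a₀, ones on the subdiagonal, zeros elsewhere.
A = [[-4.9, -5.1], [1, 0]].
A[0,0] = -4.9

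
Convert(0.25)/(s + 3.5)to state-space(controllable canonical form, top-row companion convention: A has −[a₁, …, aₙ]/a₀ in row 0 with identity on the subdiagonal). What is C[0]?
Reachable canonical form: C = numerator coefficients (right-aligned, zero-padded to length n).
num = 0.25, C = [[0.25]].
C[0] = 0.25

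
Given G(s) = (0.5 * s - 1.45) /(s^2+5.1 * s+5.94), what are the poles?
Set denominator = 0: s^2 + 5.1*s + 5.94 = (s + 1.8)(s + 3.3) = 0 → Poles: -1.8, -3.3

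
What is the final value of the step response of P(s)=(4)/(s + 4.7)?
FVT: lim_{t→∞} y(t) = lim_{s→0} s*Y(s) where Y(s) = P(s)/s.
= lim_{s→0} P(s) = P(0) = num(0)/den(0) = 4/4.7 = 0.8511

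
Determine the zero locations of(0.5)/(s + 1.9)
Numerator is a nonzero constant (0.5) → Zeros: none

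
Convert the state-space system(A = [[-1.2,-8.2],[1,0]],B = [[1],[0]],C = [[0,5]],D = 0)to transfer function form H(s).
H(s) = C(sI - A)⁻¹B + D.
Characteristic polynomial det(sI - A) = s^2 + 1.2*s + 8.2.
Numerator from C·adj(sI-A)·B + D·det(sI-A) = 5.
H(s) = (5)/(s^2 + 1.2*s + 8.2)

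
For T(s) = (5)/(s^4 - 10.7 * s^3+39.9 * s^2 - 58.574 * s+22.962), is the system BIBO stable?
Denominator: s^4 - 10.7*s^3 + 39.9*s^2 - 58.574*s + 22.962 = (s - 4.3)(s - 0.6)(s^2 - 5.8*s + 8.9). Poles: 0.6, 2.9 + 0.7j, 2.9 - 0.7j, 4.3. All Re(p)<0: No (unstable)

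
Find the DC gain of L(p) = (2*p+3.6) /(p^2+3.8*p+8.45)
DC gain = L(0) = num(0)/den(0) = 3.6/8.45 = 0.426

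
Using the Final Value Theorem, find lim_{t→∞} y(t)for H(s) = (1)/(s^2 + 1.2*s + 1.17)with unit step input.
FVT: lim_{t→∞} y(t) = lim_{s→0} s*Y(s) where Y(s) = H(s)/s.
= lim_{s→0} H(s) = H(0) = num(0)/den(0) = 1/1.17 = 0.8547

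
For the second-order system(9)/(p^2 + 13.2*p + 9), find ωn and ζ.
Standard form: ωn²/(p²+2ζωn·p+ωn²).
const=9=ωn² → ωn=3, p coeff=13.2=2ζωn → ζ=2.2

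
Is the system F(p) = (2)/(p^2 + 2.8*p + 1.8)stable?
Denominator: p^2 + 2.8*p + 1.8 = (p + 1.8)(p + 1). Poles: -1, -1.8. All Re(p)<0: Yes (stable)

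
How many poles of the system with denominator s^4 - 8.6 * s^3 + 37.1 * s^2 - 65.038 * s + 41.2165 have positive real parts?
s^4 - 8.6*s^3 + 37.1*s^2 - 65.038*s + 41.2165 = (s^2 - 5.8*s + 18.65)(s^2 - 2.8*s + 2.21). Poles: 1.4 + 0.5j, 1.4 - 0.5j, 2.9 + 3.2j, 2.9 - 3.2j. RHP poles (Re>0): 4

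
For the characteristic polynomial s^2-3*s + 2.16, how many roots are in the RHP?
s^2 - 3*s + 2.16 = (s - 1.8)(s - 1.2). Poles: 1.2, 1.8. RHP poles (Re>0): 2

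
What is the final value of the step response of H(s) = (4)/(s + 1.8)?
FVT: lim_{t→∞} y(t) = lim_{s→0} s*Y(s) where Y(s) = H(s)/s.
= lim_{s→0} H(s) = H(0) = num(0)/den(0) = 4/1.8 = 2.222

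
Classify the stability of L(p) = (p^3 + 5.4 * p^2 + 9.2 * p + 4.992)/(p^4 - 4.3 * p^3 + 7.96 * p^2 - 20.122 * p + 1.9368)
Denominator: p^4 - 4.3*p^3 + 7.96*p^2 - 20.122*p + 1.9368 = (p - 0.1)(p - 3.6)(p^2 - 0.6*p + 5.38). Poles: 0.1, 0.3 + 2.3j, 0.3 - 2.3j, 3.6. Unstable (4 pole(s) in RHP)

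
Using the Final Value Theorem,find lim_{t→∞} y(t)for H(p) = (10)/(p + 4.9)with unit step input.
FVT: lim_{t→∞} y(t) = lim_{p→0} p*Y(p) where Y(p) = H(p)/p.
= lim_{p→0} H(p) = H(0) = num(0)/den(0) = 10/4.9 = 2.041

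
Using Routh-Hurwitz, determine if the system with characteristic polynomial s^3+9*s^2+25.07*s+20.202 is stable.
Routh array:
s^3: [1, 25.07]; s^2: [9, 20.202]; s^1: [22.8253]; s^0: [20.202]
First column: [1, 9, 22.8253, 20.202]. Sign changes = 0.
Yes, stable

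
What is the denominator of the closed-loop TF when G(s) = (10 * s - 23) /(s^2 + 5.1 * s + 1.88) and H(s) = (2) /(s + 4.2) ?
Characteristic poly = G_den * H_den + G_num * H_num = (s^3 + 9.3*s^2 + 23.3*s + 7.896) + (20*s - 46) = s^3 + 9.3*s^2 + 43.3*s - 38.104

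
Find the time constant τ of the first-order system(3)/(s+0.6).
First-order system: τ = -1/pole. Pole = -0.6. τ = -1/(-0.6) = 1.667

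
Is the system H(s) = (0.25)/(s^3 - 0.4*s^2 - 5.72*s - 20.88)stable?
Denominator: s^3 - 0.4*s^2 - 5.72*s - 20.88 = (s - 3.6)(s^2 + 3.2*s + 5.8). Poles: -1.6 + 1.8j, -1.6 - 1.8j, 3.6. All Re(p)<0: No (unstable)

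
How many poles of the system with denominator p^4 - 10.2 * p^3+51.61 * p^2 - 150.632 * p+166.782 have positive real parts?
p^4 - 10.2*p^3 + 51.61*p^2 - 150.632*p + 166.782 = (p - 4.2)(p - 2.2)(p^2 - 3.8*p + 18.05). Poles: 1.9 + 3.8j, 1.9 - 3.8j, 2.2, 4.2. RHP poles (Re>0): 4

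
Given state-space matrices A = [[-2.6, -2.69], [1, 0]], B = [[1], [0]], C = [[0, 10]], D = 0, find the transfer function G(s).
G(s) = C(sI - A)⁻¹B + D.
Characteristic polynomial det(sI - A) = s^2 + 2.6*s + 2.69.
Numerator from C·adj(sI-A)·B + D·det(sI-A) = 10.
G(s) = (10)/(s^2 + 2.6*s + 2.69)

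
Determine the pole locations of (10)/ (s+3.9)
Set denominator = 0: s + 3.9 = 0 → Poles: -3.9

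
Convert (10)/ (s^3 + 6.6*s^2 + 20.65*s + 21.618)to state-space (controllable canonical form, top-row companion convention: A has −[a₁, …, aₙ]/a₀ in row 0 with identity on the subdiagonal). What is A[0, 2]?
Reachable canonical form for den = s^3 + 6.6*s^2 + 20.65*s + 21.618: top row of A = -[a₁,a₂,...,aₙ]/a₀, ones on the subdiagonal, zeros elsewhere.
A = [[-6.6, -20.65, -21.618], [1, 0, 0], [0, 1, 0]].
A[0,2] = -21.618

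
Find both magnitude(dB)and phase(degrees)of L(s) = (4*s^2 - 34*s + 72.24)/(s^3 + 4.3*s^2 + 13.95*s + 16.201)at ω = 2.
Substitute s = j*2: L(j2) = -3.55001 - 2.64792j.
|L| = 20*log₁₀(sqrt(Re²+Im²)) = 12.93 dB.
∠L = atan2(Im, Re) = -143.28°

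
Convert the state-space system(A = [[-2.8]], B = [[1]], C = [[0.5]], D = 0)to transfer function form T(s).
T(s) = C(sI - A)⁻¹B + D.
Characteristic polynomial det(sI - A) = s + 2.8.
Numerator from C·adj(sI-A)·B + D·det(sI-A) = 0.5.
T(s) = (0.5)/(s + 2.8)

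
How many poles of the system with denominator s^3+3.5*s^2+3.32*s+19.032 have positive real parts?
s^3 + 3.5*s^2 + 3.32*s + 19.032 = (s + 3.9)(s^2 - 0.4*s + 4.88). Poles: -3.9, 0.2 + 2.2j, 0.2 - 2.2j. RHP poles (Re>0): 2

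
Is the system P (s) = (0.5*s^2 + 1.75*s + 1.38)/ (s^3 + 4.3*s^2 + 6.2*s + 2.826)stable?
Denominator: s^3 + 4.3*s^2 + 6.2*s + 2.826 = (s + 0.9)(s^2 + 3.4*s + 3.14). Poles: -0.9, -1.7 + 0.5j, -1.7 - 0.5j. All Re(p)<0: Yes (stable)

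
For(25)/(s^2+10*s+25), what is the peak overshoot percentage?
Standard form: ωn²/(s²+2ζωn·s+ωn²) → ωn = 5, ζ = 1.
ζ ≥ 1, so the response is non-oscillatory: peak overshoot = 0%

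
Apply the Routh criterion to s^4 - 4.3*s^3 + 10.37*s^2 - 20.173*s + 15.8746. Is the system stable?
Routh array:
s^4: [1, 10.37, 15.8746]; s^3: [-4.3, -20.173]; s^2: [5.6786, 15.8746]; s^1: [-8.1523]; s^0: [15.8746]
First column: [1, -4.3, 5.6786, -8.1523, 15.8746]. Sign changes = 4.
No, unstable (4 RHP root(s))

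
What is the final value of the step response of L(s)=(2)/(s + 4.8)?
FVT: lim_{t→∞} y(t) = lim_{s→0} s*Y(s) where Y(s) = L(s)/s.
= lim_{s→0} L(s) = L(0) = num(0)/den(0) = 2/4.8 = 0.4167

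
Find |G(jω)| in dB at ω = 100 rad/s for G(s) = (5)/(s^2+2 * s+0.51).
Substitute s = j*100: G(j100) = -0.000499826 - 9.99702e-06j.
|G(j100)| = sqrt(Re² + Im²) = 0.0004999.
20*log₁₀(0.0004999) = -66.02 dB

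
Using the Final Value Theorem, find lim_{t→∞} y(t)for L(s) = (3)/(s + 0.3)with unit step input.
FVT: lim_{t→∞} y(t) = lim_{s→0} s*Y(s) where Y(s) = L(s)/s.
= lim_{s→0} L(s) = L(0) = num(0)/den(0) = 3/0.3 = 10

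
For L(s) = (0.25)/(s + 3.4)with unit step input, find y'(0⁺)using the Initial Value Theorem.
IVT: y'(0⁺) = lim_{s→∞} s²·Y(s) = lim_{s→∞} s·L(s).
deg(num) = 0, deg(den) = 1, relative degree = 1, so s·L(s) → (leading num)/(leading den) = 0.25/1 = 0.25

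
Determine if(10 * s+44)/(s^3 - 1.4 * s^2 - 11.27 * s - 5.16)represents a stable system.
Denominator: s^3 - 1.4*s^2 - 11.27*s - 5.16 = (s - 4.3)(s + 2.4)(s + 0.5). Poles: -0.5, -2.4, 4.3. All Re(p)<0: No (unstable)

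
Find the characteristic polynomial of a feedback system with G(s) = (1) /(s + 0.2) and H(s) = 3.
Characteristic poly = G_den * H_den + G_num * H_num = (s + 0.2) + (3) = s + 3.2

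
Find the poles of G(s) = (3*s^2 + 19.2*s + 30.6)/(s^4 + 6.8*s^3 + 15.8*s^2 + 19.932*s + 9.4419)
Set denominator = 0: s^4 + 6.8*s^3 + 15.8*s^2 + 19.932*s + 9.4419 = (s + 3.9)(s + 0.9)(s^2 + 2*s + 2.69) = 0 → Poles: -0.9, -1 + 1.3j, -1 - 1.3j, -3.9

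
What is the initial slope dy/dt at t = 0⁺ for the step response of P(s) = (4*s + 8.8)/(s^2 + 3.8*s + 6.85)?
IVT: y'(0⁺) = lim_{s→∞} s²·Y(s) = lim_{s→∞} s·P(s).
deg(num) = 1, deg(den) = 2, relative degree = 1, so s·P(s) → (leading num)/(leading den) = 4/1 = 4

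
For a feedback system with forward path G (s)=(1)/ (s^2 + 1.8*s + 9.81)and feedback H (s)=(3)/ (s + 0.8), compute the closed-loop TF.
Closed-loop T = G/(1+GH).
Numerator: G_num * H_den = s + 0.8.
Denominator: G_den * H_den + G_num * H_num = (s^3 + 2.6*s^2 + 11.25*s + 7.848) + (3) = s^3 + 2.6*s^2 + 11.25*s + 10.848.
T(s) = (s + 0.8)/(s^3 + 2.6*s^2 + 11.25*s + 10.848)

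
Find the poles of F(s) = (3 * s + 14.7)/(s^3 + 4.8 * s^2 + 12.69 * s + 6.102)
Set denominator = 0: s^3 + 4.8*s^2 + 12.69*s + 6.102 = (s + 0.6)(s^2 + 4.2*s + 10.17) = 0 → Poles: -0.6, -2.1 + 2.4j, -2.1 - 2.4j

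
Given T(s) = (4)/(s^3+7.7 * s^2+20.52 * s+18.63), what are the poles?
Set denominator = 0: s^3 + 7.7*s^2 + 20.52*s + 18.63 = (s + 2.3)(s^2 + 5.4*s + 8.1) = 0 → Poles: -2.3, -2.7 + 0.9j, -2.7 - 0.9j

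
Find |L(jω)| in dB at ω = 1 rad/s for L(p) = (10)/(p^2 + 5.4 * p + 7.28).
Substitute p = j*1: L(j1) = 0.915473 - 0.78719j.
|L(j1)| = sqrt(Re² + Im²) = 1.207.
20*log₁₀(1.207) = 1.64 dB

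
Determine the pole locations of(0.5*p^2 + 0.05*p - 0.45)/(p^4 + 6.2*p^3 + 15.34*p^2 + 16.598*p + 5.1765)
Set denominator = 0: p^4 + 6.2*p^3 + 15.34*p^2 + 16.598*p + 5.1765 = (p + 0.5)(p + 2.1)(p^2 + 3.6*p + 4.93) = 0 → Poles: -0.5, -1.8 + 1.3j, -1.8 - 1.3j, -2.1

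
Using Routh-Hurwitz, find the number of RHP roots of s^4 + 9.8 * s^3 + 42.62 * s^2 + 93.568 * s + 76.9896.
Routh array:
s^4: [1, 42.62, 76.9896]; s^3: [9.8, 93.568]; s^2: [33.0722, 76.9896]; s^1: [70.7544]; s^0: [76.9896]
First column: [1, 9.8, 33.0722, 70.7544, 76.9896]. Sign changes = RHP roots = 0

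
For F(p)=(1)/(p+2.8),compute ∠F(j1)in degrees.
Substitute p = j*1: F(j1) = 0.316742 - 0.113122j.
∠F(j1) = atan2(Im, Re) = atan2(-0.113122, 0.316742) = -19.65°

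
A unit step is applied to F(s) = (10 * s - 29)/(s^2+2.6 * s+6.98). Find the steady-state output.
FVT: lim_{t→∞} y(t) = lim_{s→0} s*Y(s) where Y(s) = F(s)/s.
= lim_{s→0} F(s) = F(0) = num(0)/den(0) = -29/6.98 = -4.155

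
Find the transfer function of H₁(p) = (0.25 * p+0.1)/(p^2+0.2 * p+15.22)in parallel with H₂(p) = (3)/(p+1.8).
Parallel: H = H₁ + H₂ = (n₁·d₂ + n₂·d₁)/(d₁·d₂).
n₁·d₂ = 0.25*p^2 + 0.55*p + 0.18. n₂·d₁ = 3*p^2 + 0.6*p + 45.66. Sum = 3.25*p^2 + 1.15*p + 45.84. d₁·d₂ = p^3 + 2*p^2 + 15.58*p + 27.396.
H(p) = (3.25*p^2 + 1.15*p + 45.84)/(p^3 + 2*p^2 + 15.58*p + 27.396)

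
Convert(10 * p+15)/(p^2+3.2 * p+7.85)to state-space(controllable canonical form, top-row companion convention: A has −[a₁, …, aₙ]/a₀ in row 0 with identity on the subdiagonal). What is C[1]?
Reachable canonical form: C = numerator coefficients (right-aligned, zero-padded to length n).
num = 10*p + 15, C = [[10, 15]].
C[1] = 15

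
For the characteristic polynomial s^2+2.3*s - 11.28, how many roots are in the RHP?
s^2 + 2.3*s - 11.28 = (s - 2.4)(s + 4.7). Poles: -4.7, 2.4. RHP poles (Re>0): 1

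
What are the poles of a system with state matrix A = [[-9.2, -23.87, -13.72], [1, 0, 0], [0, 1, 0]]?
Eigenvalues solve det(λI - A) = 0.
Characteristic polynomial: λ^3 + 9.2*λ^2 + 23.87*λ + 13.72 = 0.
Factor: (λ + 3.5)(λ + 4.9)(λ + 0.8) = 0.
Roots: -0.8, -3.5, -4.9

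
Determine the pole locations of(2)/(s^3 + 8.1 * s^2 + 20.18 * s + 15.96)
Set denominator = 0: s^3 + 8.1*s^2 + 20.18*s + 15.96 = (s + 4.2)(s + 1.9)(s + 2) = 0 → Poles: -1.9, -2, -4.2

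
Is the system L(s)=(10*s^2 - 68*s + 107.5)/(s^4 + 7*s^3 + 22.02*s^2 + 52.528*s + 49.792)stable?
Denominator: s^4 + 7*s^3 + 22.02*s^2 + 52.528*s + 49.792 = (s + 1.6)(s + 4)(s^2 + 1.4*s + 7.78). Poles: -0.7 + 2.7j, -0.7 - 2.7j, -1.6, -4. All Re(p)<0: Yes (stable)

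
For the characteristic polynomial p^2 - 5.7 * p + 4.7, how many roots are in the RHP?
p^2 - 5.7*p + 4.7 = (p - 4.7)(p - 1). Poles: 1, 4.7. RHP poles (Re>0): 2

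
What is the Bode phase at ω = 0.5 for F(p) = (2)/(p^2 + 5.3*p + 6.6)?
Substitute p = j*0.5: F(j0.5) = 0.268244 - 0.111944j.
∠F(j0.5) = atan2(Im, Re) = atan2(-0.111944, 0.268244) = -22.65°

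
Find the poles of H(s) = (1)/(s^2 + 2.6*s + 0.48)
Set denominator = 0: s^2 + 2.6*s + 0.48 = (s + 2.4)(s + 0.2) = 0 → Poles: -0.2, -2.4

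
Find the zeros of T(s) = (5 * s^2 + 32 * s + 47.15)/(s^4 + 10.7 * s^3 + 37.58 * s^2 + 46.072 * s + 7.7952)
Set numerator = 0: 5*s^2 + 32*s + 47.15 = 5*(s + 4.1)(s + 2.3) = 0 → Zeros: -2.3, -4.1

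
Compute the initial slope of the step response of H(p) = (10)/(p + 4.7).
IVT: y'(0⁺) = lim_{p→∞} p²·Y(p) = lim_{p→∞} p·H(p).
deg(num) = 0, deg(den) = 1, relative degree = 1, so p·H(p) → (leading num)/(leading den) = 10/1 = 10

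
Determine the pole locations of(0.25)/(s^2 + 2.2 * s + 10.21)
Set denominator = 0: s^2 + 2.2*s + 10.21 = 0 → Poles: -1.1 + 3j, -1.1 - 3j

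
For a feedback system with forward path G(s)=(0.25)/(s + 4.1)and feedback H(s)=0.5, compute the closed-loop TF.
Closed-loop T = G/(1+GH).
Numerator: G_num * H_den = 0.25.
Denominator: G_den * H_den + G_num * H_num = (s + 4.1) + (0.125) = s + 4.225.
T(s) = (0.25)/(s + 4.225)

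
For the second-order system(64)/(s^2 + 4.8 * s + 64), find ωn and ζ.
Standard form: ωn²/(s²+2ζωn·s+ωn²).
const=64=ωn² → ωn=8, s coeff=4.8=2ζωn → ζ=0.3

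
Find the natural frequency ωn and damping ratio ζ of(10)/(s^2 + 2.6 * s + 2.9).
Underdamped: complex pole -1.3 + 1.1j. ωn = |pole| = 1.703, ζ = -Re(pole)/ωn = 0.7634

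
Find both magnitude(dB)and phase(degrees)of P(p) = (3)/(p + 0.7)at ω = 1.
Substitute p = j*1: P(j1) = 1.4094 - 2.01342j.
|P| = 20*log₁₀(sqrt(Re²+Im²)) = 7.81 dB.
∠P = atan2(Im, Re) = -55.01°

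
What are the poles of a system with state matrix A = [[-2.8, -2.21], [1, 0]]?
Eigenvalues solve det(λI - A) = 0.
Characteristic polynomial: λ^2 + 2.8*λ + 2.21 = 0.
Roots: -1.4 + 0.5j, -1.4 - 0.5j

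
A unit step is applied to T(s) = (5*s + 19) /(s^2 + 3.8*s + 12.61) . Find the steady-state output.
FVT: lim_{t→∞} y(t) = lim_{s→0} s*Y(s) where Y(s) = T(s)/s.
= lim_{s→0} T(s) = T(0) = num(0)/den(0) = 19/12.61 = 1.507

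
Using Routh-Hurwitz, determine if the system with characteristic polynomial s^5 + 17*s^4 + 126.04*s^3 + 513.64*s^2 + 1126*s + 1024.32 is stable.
Routh array:
s^5: [1, 126.04, 1126]; s^4: [17, 513.64, 1024.32]; s^3: [95.8259, 1065.75]; s^2: [324.571, 1024.32]; s^1: [763.327]; s^0: [1024.32]
First column: [1, 17, 95.8259, 324.571, 763.327, 1024.32]. Sign changes = 0.
Yes, stable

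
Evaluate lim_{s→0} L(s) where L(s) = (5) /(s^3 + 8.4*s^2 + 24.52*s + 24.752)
DC gain = L(0) = num(0)/den(0) = 5/24.752 = 0.202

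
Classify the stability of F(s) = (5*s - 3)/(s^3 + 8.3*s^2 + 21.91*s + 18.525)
Denominator: s^3 + 8.3*s^2 + 21.91*s + 18.525 = (s + 2.5)(s + 3.9)(s + 1.9). Poles: -1.9, -2.5, -3.9. Stable (all poles in LHP)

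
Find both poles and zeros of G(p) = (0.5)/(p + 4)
Set denominator = 0: p + 4 = 0 → Poles: -4
Numerator is a nonzero constant (0.5) → Zeros: none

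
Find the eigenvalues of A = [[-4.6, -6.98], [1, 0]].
Eigenvalues solve det(λI - A) = 0.
Characteristic polynomial: λ^2 + 4.6*λ + 6.98 = 0.
Roots: -2.3 + 1.3j, -2.3 - 1.3j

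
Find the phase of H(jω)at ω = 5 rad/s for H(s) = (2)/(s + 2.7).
Substitute s = j*5: H(j5) = 0.167234 - 0.309693j.
∠H(j5) = atan2(Im, Re) = atan2(-0.309693, 0.167234) = -61.63°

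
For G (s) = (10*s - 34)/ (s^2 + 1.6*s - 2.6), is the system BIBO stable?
Denominator: s^2 + 1.6*s - 2.6 = (s - 1)(s + 2.6). Poles: -2.6, 1. All Re(p)<0: No (unstable)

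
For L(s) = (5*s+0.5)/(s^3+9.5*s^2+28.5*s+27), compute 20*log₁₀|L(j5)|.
Substitute s = j*5: L(j5) = 0.0074468 - 0.118146j.
|L(j5)| = sqrt(Re² + Im²) = 0.1184.
20*log₁₀(0.1184) = -18.53 dB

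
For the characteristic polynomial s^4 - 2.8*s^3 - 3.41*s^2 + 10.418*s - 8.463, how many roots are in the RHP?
s^4 - 2.8*s^3 - 3.41*s^2 + 10.418*s - 8.463 = (s - 3.1)(s + 2.1)(s^2 - 1.8*s + 1.3). Poles: -2.1, 0.9 + 0.7j, 0.9 - 0.7j, 3.1. RHP poles (Re>0): 3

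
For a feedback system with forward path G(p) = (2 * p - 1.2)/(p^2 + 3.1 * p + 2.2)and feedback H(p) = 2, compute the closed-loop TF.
Closed-loop T = G/(1+GH).
Numerator: G_num * H_den = 2*p - 1.2.
Denominator: G_den * H_den + G_num * H_num = (p^2 + 3.1*p + 2.2) + (4*p - 2.4) = p^2 + 7.1*p - 0.2.
T(p) = (2*p - 1.2)/(p^2 + 7.1*p - 0.2)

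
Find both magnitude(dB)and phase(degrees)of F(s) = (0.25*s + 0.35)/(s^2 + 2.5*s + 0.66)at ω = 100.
Substitute s = j*100: F(j100) = 2.74888e-05 - 0.00249948j.
|F| = 20*log₁₀(sqrt(Re²+Im²)) = -52.04 dB.
∠F = atan2(Im, Re) = -89.37°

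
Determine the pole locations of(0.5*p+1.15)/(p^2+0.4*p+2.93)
Set denominator = 0: p^2 + 0.4*p + 2.93 = 0 → Poles: -0.2 + 1.7j, -0.2 - 1.7j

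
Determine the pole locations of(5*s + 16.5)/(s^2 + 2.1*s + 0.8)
Set denominator = 0: s^2 + 2.1*s + 0.8 = (s + 0.5)(s + 1.6) = 0 → Poles: -0.5, -1.6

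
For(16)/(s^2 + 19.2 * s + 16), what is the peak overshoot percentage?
Standard form: ωn²/(s²+2ζωn·s+ωn²) → ωn = 4, ζ = 2.4.
ζ ≥ 1, so the response is non-oscillatory: peak overshoot = 0%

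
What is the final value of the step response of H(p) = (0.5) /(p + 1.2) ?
FVT: lim_{t→∞} y(t) = lim_{p→0} p*Y(p) where Y(p) = H(p)/p.
= lim_{p→0} H(p) = H(0) = num(0)/den(0) = 0.5/1.2 = 0.4167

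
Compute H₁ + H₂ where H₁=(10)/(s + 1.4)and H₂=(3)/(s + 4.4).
Parallel: H = H₁ + H₂ = (n₁·d₂ + n₂·d₁)/(d₁·d₂).
n₁·d₂ = 10*s + 44. n₂·d₁ = 3*s + 4.2. Sum = 13*s + 48.2. d₁·d₂ = s^2 + 5.8*s + 6.16.
H(s) = (13*s + 48.2)/(s^2 + 5.8*s + 6.16)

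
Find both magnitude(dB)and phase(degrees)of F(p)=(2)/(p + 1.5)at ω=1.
Substitute p = j*1: F(j1) = 0.923077 - 0.615385j.
|F| = 20*log₁₀(sqrt(Re²+Im²)) = 0.90 dB.
∠F = atan2(Im, Re) = -33.69°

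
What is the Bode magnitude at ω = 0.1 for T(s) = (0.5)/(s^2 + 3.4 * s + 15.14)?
Substitute s = j*0.1: T(j0.1) = 0.0330302 - 0.000742253j.
|T(j0.1)| = sqrt(Re² + Im²) = 0.03304.
20*log₁₀(0.03304) = -29.62 dB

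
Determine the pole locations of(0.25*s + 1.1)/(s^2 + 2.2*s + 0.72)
Set denominator = 0: s^2 + 2.2*s + 0.72 = (s + 0.4)(s + 1.8) = 0 → Poles: -0.4, -1.8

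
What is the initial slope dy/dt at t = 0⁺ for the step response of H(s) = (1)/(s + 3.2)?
IVT: y'(0⁺) = lim_{s→∞} s²·Y(s) = lim_{s→∞} s·H(s).
deg(num) = 0, deg(den) = 1, relative degree = 1, so s·H(s) → (leading num)/(leading den) = 1/1 = 1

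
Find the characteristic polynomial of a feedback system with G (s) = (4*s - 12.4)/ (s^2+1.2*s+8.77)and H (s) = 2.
Characteristic poly = G_den * H_den + G_num * H_num = (s^2 + 1.2*s + 8.77) + (8*s - 24.8) = s^2 + 9.2*s - 16.03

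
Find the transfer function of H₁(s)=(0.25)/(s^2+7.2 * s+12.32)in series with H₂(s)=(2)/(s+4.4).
Series: H = H₁ · H₂ = (n₁·n₂)/(d₁·d₂).
Num: n₁·n₂ = 0.5. Den: d₁·d₂ = s^3 + 11.6*s^2 + 44*s + 54.208.
H(s) = (0.5)/(s^3 + 11.6*s^2 + 44*s + 54.208)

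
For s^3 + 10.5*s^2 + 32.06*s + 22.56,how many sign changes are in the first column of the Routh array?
Routh array:
s^3: [1, 32.06]; s^2: [10.5, 22.56]; s^1: [29.9114]; s^0: [22.56]
First column: [1, 10.5, 29.9114, 22.56]. Sign changes = 0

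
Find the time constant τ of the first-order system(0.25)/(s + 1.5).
First-order system: τ = -1/pole. Pole = -1.5. τ = -1/(-1.5) = 0.6667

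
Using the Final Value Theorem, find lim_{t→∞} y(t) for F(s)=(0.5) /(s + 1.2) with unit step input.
FVT: lim_{t→∞} y(t) = lim_{s→0} s*Y(s) where Y(s) = F(s)/s.
= lim_{s→0} F(s) = F(0) = num(0)/den(0) = 0.5/1.2 = 0.4167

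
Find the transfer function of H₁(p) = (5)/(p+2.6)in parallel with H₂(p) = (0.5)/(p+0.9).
Parallel: H = H₁ + H₂ = (n₁·d₂ + n₂·d₁)/(d₁·d₂).
n₁·d₂ = 5*p + 4.5. n₂·d₁ = 0.5*p + 1.3. Sum = 5.5*p + 5.8. d₁·d₂ = p^2 + 3.5*p + 2.34.
H(p) = (5.5*p + 5.8)/(p^2 + 3.5*p + 2.34)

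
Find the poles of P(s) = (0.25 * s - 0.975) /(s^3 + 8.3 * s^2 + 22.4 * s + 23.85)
Set denominator = 0: s^3 + 8.3*s^2 + 22.4*s + 23.85 = (s + 4.5)(s^2 + 3.8*s + 5.3) = 0 → Poles: -1.9 + 1.3j, -1.9 - 1.3j, -4.5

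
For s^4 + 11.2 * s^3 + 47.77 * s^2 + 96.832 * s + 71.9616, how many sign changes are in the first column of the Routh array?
Routh array:
s^4: [1, 47.77, 71.9616]; s^3: [11.2, 96.832]; s^2: [39.1243, 71.9616]; s^1: [76.2318]; s^0: [71.9616]
First column: [1, 11.2, 39.1243, 76.2318, 71.9616]. Sign changes = 0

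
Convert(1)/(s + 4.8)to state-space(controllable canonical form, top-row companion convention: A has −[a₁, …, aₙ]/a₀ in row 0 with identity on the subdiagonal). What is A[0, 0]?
Reachable canonical form for den = s + 4.8: top row of A = -[a₁,a₂,...,aₙ]/a₀, ones on the subdiagonal, zeros elsewhere.
A = [[-4.8]].
A[0,0] = -4.8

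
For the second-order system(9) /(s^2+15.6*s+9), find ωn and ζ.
Standard form: ωn²/(s²+2ζωn·s+ωn²).
const=9=ωn² → ωn=3, s coeff=15.6=2ζωn → ζ=2.6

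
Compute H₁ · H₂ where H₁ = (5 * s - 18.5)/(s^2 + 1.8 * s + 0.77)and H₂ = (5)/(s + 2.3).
Series: H = H₁ · H₂ = (n₁·n₂)/(d₁·d₂).
Num: n₁·n₂ = 25*s - 92.5. Den: d₁·d₂ = s^3 + 4.1*s^2 + 4.91*s + 1.771.
H(s) = (25*s - 92.5)/(s^3 + 4.1*s^2 + 4.91*s + 1.771)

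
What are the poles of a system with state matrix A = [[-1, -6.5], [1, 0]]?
Eigenvalues solve det(λI - A) = 0.
Characteristic polynomial: λ^2 + λ + 6.5 = 0.
Roots: -0.5 + 2.5j, -0.5 - 2.5j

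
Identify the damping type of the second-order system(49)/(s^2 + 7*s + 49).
Standard form: ωn²/(s²+2ζωn·s+ωn²) gives ωn=7, ζ=0.5.
Underdamped (ζ = 0.5 < 1)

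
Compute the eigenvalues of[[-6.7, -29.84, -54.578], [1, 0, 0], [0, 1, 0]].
Eigenvalues solve det(λI - A) = 0.
Characteristic polynomial: λ^3 + 6.7*λ^2 + 29.84*λ + 54.578 = 0.
Factor: (λ + 2.9)(λ^2 + 3.8*λ + 18.82) = 0.
Roots: -1.9 + 3.9j, -1.9 - 3.9j, -2.9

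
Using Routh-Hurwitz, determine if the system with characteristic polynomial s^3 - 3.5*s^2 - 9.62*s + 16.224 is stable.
Routh array:
s^3: [1, -9.62]; s^2: [-3.5, 16.224]; s^1: [-4.98457]; s^0: [16.224]
First column: [1, -3.5, -4.98457, 16.224]. Sign changes = 2.
No, unstable (2 RHP root(s))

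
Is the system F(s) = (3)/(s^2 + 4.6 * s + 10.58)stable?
Denominator: s^2 + 4.6*s + 10.58. Poles: -2.3 + 2.3j, -2.3 - 2.3j. All Re(p)<0: Yes (stable)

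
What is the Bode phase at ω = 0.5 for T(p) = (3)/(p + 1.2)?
Substitute p = j*0.5: T(j0.5) = 2.13018 - 0.887574j.
∠T(j0.5) = atan2(Im, Re) = atan2(-0.887574, 2.13018) = -22.62°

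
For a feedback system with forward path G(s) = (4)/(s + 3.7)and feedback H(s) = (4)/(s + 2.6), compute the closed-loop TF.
Closed-loop T = G/(1+GH).
Numerator: G_num * H_den = 4*s + 10.4.
Denominator: G_den * H_den + G_num * H_num = (s^2 + 6.3*s + 9.62) + (16) = s^2 + 6.3*s + 25.62.
T(s) = (4*s + 10.4)/(s^2 + 6.3*s + 25.62)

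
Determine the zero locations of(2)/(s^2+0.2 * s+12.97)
Numerator is a nonzero constant (2) → Zeros: none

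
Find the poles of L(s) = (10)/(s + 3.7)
Set denominator = 0: s + 3.7 = 0 → Poles: -3.7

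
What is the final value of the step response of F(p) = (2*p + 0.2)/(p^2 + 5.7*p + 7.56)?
FVT: lim_{t→∞} y(t) = lim_{p→0} p*Y(p) where Y(p) = F(p)/p.
= lim_{p→0} F(p) = F(0) = num(0)/den(0) = 0.2/7.56 = 0.02646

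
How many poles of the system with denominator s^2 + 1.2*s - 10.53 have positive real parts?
s^2 + 1.2*s - 10.53 = (s - 2.7)(s + 3.9). Poles: -3.9, 2.7. RHP poles (Re>0): 1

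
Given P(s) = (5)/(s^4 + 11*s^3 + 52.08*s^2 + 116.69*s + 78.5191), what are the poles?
Set denominator = 0: s^4 + 11*s^3 + 52.08*s^2 + 116.69*s + 78.5191 = (s + 4.1)(s + 1.1)(s^2 + 5.8*s + 17.41) = 0 → Poles: -1.1, -2.9 + 3j, -2.9 - 3j, -4.1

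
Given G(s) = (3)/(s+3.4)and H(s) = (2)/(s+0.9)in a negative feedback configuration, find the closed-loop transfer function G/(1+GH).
Closed-loop T = G/(1+GH).
Numerator: G_num * H_den = 3*s + 2.7.
Denominator: G_den * H_den + G_num * H_num = (s^2 + 4.3*s + 3.06) + (6) = s^2 + 4.3*s + 9.06.
T(s) = (3*s + 2.7)/(s^2 + 4.3*s + 9.06)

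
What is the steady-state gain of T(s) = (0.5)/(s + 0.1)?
DC gain = T(0) = num(0)/den(0) = 0.5/0.1 = 5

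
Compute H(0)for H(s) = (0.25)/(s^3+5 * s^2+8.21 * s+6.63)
DC gain = H(0) = num(0)/den(0) = 0.25/6.63 = 0.03771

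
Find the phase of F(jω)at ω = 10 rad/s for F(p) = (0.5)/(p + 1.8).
Substitute p = j*10: F(j10) = 0.00871755 - 0.0484308j.
∠F(j10) = atan2(Im, Re) = atan2(-0.0484308, 0.00871755) = -79.80°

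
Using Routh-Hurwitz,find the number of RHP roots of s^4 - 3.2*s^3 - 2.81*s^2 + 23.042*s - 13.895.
Routh array:
s^4: [1, -2.81, -13.895]; s^3: [-3.2, 23.042]; s^2: [4.39062, -13.895]; s^1: [12.915]; s^0: [-13.895]
First column: [1, -3.2, 4.39062, 12.915, -13.895]. Sign changes = RHP roots = 3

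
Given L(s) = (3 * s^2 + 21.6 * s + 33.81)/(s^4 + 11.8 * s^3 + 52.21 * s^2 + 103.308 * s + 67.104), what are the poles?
Set denominator = 0: s^4 + 11.8*s^3 + 52.21*s^2 + 103.308*s + 67.104 = (s + 4.8)(s + 1.2)(s^2 + 5.8*s + 11.65) = 0 → Poles: -1.2, -2.9 + 1.8j, -2.9 - 1.8j, -4.8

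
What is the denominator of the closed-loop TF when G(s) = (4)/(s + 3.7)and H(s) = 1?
Characteristic poly = G_den * H_den + G_num * H_num = (s + 3.7) + (4) = s + 7.7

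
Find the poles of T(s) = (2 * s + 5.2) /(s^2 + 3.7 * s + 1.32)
Set denominator = 0: s^2 + 3.7*s + 1.32 = (s + 3.3)(s + 0.4) = 0 → Poles: -0.4, -3.3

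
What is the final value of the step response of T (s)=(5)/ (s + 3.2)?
FVT: lim_{t→∞} y(t) = lim_{s→0} s*Y(s) where Y(s) = T(s)/s.
= lim_{s→0} T(s) = T(0) = num(0)/den(0) = 5/3.2 = 1.562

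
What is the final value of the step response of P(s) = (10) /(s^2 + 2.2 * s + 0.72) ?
FVT: lim_{t→∞} y(t) = lim_{s→0} s*Y(s) where Y(s) = P(s)/s.
= lim_{s→0} P(s) = P(0) = num(0)/den(0) = 10/0.72 = 13.89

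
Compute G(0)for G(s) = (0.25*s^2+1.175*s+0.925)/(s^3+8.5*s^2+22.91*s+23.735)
DC gain = G(0) = num(0)/den(0) = 0.925/23.735 = 0.03897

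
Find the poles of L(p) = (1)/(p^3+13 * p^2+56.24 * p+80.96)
Set denominator = 0: p^3 + 13*p^2 + 56.24*p + 80.96 = (p + 4.4)(p + 4)(p + 4.6) = 0 → Poles: -4, -4.4, -4.6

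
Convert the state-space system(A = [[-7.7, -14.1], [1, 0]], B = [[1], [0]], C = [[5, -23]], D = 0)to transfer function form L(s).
L(s) = C(sI - A)⁻¹B + D.
Characteristic polynomial det(sI - A) = s^2 + 7.7*s + 14.1.
Numerator from C·adj(sI-A)·B + D·det(sI-A) = 5*s - 23.
L(s) = (5*s - 23)/(s^2 + 7.7*s + 14.1)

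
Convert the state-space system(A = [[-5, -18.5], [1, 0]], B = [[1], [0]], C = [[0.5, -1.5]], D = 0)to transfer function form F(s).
F(s) = C(sI - A)⁻¹B + D.
Characteristic polynomial det(sI - A) = s^2 + 5*s + 18.5.
Numerator from C·adj(sI-A)·B + D·det(sI-A) = 0.5*s - 1.5.
F(s) = (0.5*s - 1.5)/(s^2 + 5*s + 18.5)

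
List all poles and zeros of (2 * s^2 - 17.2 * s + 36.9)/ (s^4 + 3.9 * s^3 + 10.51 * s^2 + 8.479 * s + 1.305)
Set denominator = 0: s^4 + 3.9*s^3 + 10.51*s^2 + 8.479*s + 1.305 = (s + 0.9)(s + 0.2)(s^2 + 2.8*s + 7.25) = 0 → Poles: -0.2, -0.9, -1.4 + 2.3j, -1.4 - 2.3j
Set numerator = 0: 2*s^2 - 17.2*s + 36.9 = 2*(s - 4.5)(s - 4.1) = 0 → Zeros: 4.1, 4.5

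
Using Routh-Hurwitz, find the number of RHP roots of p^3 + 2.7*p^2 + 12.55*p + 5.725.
Routh array:
p^3: [1, 12.55]; p^2: [2.7, 5.725]; p^1: [10.4296]; p^0: [5.725]
First column: [1, 2.7, 10.4296, 5.725]. Sign changes = RHP roots = 0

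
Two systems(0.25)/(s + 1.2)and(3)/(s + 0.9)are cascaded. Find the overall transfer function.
Series: H = H₁ · H₂ = (n₁·n₂)/(d₁·d₂).
Num: n₁·n₂ = 0.75. Den: d₁·d₂ = s^2 + 2.1*s + 1.08.
H(s) = (0.75)/(s^2 + 2.1*s + 1.08)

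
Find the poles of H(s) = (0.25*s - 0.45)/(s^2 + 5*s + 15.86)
Set denominator = 0: s^2 + 5*s + 15.86 = 0 → Poles: -2.5 + 3.1j, -2.5 - 3.1j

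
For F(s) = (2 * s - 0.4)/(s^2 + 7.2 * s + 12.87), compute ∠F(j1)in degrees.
Substitute s = j*1: F(j1) = 0.0500786 + 0.138116j.
∠F(j1) = atan2(Im, Re) = atan2(0.138116, 0.0500786) = 70.07°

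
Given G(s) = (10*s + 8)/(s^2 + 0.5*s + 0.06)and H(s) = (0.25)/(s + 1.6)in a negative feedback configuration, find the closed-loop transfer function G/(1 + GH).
Closed-loop T = G/(1+GH).
Numerator: G_num * H_den = 10*s^2 + 24*s + 12.8.
Denominator: G_den * H_den + G_num * H_num = (s^3 + 2.1*s^2 + 0.86*s + 0.096) + (2.5*s + 2) = s^3 + 2.1*s^2 + 3.36*s + 2.096.
T(s) = (10*s^2 + 24*s + 12.8)/(s^3 + 2.1*s^2 + 3.36*s + 2.096)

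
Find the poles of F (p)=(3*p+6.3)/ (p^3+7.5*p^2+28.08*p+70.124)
Set denominator = 0: p^3 + 7.5*p^2 + 28.08*p + 70.124 = (p + 4.7)(p^2 + 2.8*p + 14.92) = 0 → Poles: -1.4 + 3.6j, -1.4 - 3.6j, -4.7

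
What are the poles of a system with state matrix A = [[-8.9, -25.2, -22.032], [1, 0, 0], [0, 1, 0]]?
Eigenvalues solve det(λI - A) = 0.
Characteristic polynomial: λ^3 + 8.9*λ^2 + 25.2*λ + 22.032 = 0.
Factor: (λ + 3.6)(λ + 1.7)(λ + 3.6) = 0.
Roots: -1.7, -3.6, -3.6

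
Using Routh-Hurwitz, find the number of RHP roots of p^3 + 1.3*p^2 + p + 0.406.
Routh array:
p^3: [1, 1]; p^2: [1.3, 0.406]; p^1: [0.687692]; p^0: [0.406]
First column: [1, 1.3, 0.687692, 0.406]. Sign changes = RHP roots = 0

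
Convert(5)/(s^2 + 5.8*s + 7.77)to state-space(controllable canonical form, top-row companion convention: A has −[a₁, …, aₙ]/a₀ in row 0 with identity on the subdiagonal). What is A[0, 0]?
Reachable canonical form for den = s^2 + 5.8*s + 7.77: top row of A = -[a₁,a₂,...,aₙ]/a₀, ones on the subdiagonal, zeros elsewhere.
A = [[-5.8, -7.77], [1, 0]].
A[0,0] = -5.8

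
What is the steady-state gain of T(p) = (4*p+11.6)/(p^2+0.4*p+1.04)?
DC gain = T(0) = num(0)/den(0) = 11.6/1.04 = 11.15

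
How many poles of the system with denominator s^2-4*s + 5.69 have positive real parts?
Poles: 2 + 1.3j, 2 - 1.3j. RHP poles (Re>0): 2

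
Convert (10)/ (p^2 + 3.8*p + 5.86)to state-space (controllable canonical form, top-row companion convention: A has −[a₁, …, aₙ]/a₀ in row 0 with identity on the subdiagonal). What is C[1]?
Reachable canonical form: C = numerator coefficients (right-aligned, zero-padded to length n).
num = 10, C = [[0, 10]].
C[1] = 10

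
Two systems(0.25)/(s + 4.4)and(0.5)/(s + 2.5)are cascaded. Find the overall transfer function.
Series: H = H₁ · H₂ = (n₁·n₂)/(d₁·d₂).
Num: n₁·n₂ = 0.125. Den: d₁·d₂ = s^2 + 6.9*s + 11.
H(s) = (0.125)/(s^2 + 6.9*s + 11)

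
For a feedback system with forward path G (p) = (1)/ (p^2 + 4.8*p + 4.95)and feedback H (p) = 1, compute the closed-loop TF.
Closed-loop T = G/(1+GH).
Numerator: G_num * H_den = 1.
Denominator: G_den * H_den + G_num * H_num = (p^2 + 4.8*p + 4.95) + (1) = p^2 + 4.8*p + 5.95.
T(p) = (1)/(p^2 + 4.8*p + 5.95)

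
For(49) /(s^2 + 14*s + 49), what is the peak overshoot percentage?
Standard form: ωn²/(s²+2ζωn·s+ωn²) → ωn = 7, ζ = 1.
ζ ≥ 1, so the response is non-oscillatory: peak overshoot = 0%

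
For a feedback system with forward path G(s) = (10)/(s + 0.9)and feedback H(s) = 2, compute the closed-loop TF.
Closed-loop T = G/(1+GH).
Numerator: G_num * H_den = 10.
Denominator: G_den * H_den + G_num * H_num = (s + 0.9) + (20) = s + 20.9.
T(s) = (10)/(s + 20.9)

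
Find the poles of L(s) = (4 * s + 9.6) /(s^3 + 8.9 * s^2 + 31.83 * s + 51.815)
Set denominator = 0: s^3 + 8.9*s^2 + 31.83*s + 51.815 = (s + 4.3)(s^2 + 4.6*s + 12.05) = 0 → Poles: -2.3 + 2.6j, -2.3 - 2.6j, -4.3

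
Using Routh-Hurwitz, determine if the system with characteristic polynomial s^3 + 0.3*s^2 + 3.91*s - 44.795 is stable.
Routh array:
s^3: [1, 3.91]; s^2: [0.3, -44.795]; s^1: [153.227]; s^0: [-44.795]
First column: [1, 0.3, 153.227, -44.795]. Sign changes = 1.
No, unstable (1 RHP root(s))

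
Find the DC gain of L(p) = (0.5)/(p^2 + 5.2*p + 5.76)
DC gain = L(0) = num(0)/den(0) = 0.5/5.76 = 0.08681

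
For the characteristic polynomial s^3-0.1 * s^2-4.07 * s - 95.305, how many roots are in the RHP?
s^3 - 0.1*s^2 - 4.07*s - 95.305 = (s - 4.9)(s^2 + 4.8*s + 19.45). Poles: -2.4 + 3.7j, -2.4 - 3.7j, 4.9. RHP poles (Re>0): 1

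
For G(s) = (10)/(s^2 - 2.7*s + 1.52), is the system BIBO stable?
Denominator: s^2 - 2.7*s + 1.52 = (s - 1.9)(s - 0.8). Poles: 0.8, 1.9. All Re(p)<0: No (unstable)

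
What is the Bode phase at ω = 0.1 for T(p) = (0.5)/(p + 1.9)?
Substitute p = j*0.1: T(j0.1) = 0.262431 - 0.0138122j.
∠T(j0.1) = atan2(Im, Re) = atan2(-0.0138122, 0.262431) = -3.01°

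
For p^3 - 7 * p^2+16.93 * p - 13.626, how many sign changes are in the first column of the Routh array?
Routh array:
p^3: [1, 16.93]; p^2: [-7, -13.626]; p^1: [14.9834]; p^0: [-13.626]
First column: [1, -7, 14.9834, -13.626]. Sign changes = 3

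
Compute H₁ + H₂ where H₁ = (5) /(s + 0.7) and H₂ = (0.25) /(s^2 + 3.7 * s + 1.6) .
Parallel: H = H₁ + H₂ = (n₁·d₂ + n₂·d₁)/(d₁·d₂).
n₁·d₂ = 5*s^2 + 18.5*s + 8. n₂·d₁ = 0.25*s + 0.175. Sum = 5*s^2 + 18.75*s + 8.175. d₁·d₂ = s^3 + 4.4*s^2 + 4.19*s + 1.12.
H(s) = (5*s^2 + 18.75*s + 8.175)/(s^3 + 4.4*s^2 + 4.19*s + 1.12)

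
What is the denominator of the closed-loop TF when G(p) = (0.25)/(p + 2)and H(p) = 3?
Characteristic poly = G_den * H_den + G_num * H_num = (p + 2) + (0.75) = p + 2.75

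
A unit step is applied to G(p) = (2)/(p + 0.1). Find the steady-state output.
FVT: lim_{t→∞} y(t) = lim_{p→0} p*Y(p) where Y(p) = G(p)/p.
= lim_{p→0} G(p) = G(0) = num(0)/den(0) = 2/0.1 = 20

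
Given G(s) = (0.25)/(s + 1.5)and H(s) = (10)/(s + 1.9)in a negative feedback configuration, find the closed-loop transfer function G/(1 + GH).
Closed-loop T = G/(1+GH).
Numerator: G_num * H_den = 0.25*s + 0.475.
Denominator: G_den * H_den + G_num * H_num = (s^2 + 3.4*s + 2.85) + (2.5) = s^2 + 3.4*s + 5.35.
T(s) = (0.25*s + 0.475)/(s^2 + 3.4*s + 5.35)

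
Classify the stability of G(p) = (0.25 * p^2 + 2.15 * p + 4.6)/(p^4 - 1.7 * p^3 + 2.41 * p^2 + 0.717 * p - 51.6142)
Denominator: p^4 - 1.7*p^3 + 2.41*p^2 + 0.717*p - 51.6142 = (p - 2.9)(p + 2.2)(p^2 - p + 8.09). Poles: -2.2, 0.5 + 2.8j, 0.5 - 2.8j, 2.9. Unstable (3 pole(s) in RHP)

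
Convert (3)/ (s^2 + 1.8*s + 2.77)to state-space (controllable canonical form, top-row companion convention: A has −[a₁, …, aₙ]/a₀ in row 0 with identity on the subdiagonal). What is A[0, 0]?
Reachable canonical form for den = s^2 + 1.8*s + 2.77: top row of A = -[a₁,a₂,...,aₙ]/a₀, ones on the subdiagonal, zeros elsewhere.
A = [[-1.8, -2.77], [1, 0]].
A[0,0] = -1.8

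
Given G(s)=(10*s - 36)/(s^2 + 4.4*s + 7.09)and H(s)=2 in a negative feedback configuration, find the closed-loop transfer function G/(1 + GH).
Closed-loop T = G/(1+GH).
Numerator: G_num * H_den = 10*s - 36.
Denominator: G_den * H_den + G_num * H_num = (s^2 + 4.4*s + 7.09) + (20*s - 72) = s^2 + 24.4*s - 64.91.
T(s) = (10*s - 36)/(s^2 + 24.4*s - 64.91)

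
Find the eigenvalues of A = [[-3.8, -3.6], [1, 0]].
Eigenvalues solve det(λI - A) = 0.
Characteristic polynomial: λ^2 + 3.8*λ + 3.6 = 0.
Factor: (λ + 2)(λ + 1.8) = 0.
Roots: -1.8, -2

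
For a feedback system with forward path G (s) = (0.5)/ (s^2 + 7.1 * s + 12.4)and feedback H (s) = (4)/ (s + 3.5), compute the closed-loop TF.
Closed-loop T = G/(1+GH).
Numerator: G_num * H_den = 0.5*s + 1.75.
Denominator: G_den * H_den + G_num * H_num = (s^3 + 10.6*s^2 + 37.25*s + 43.4) + (2) = s^3 + 10.6*s^2 + 37.25*s + 45.4.
T(s) = (0.5*s + 1.75)/(s^3 + 10.6*s^2 + 37.25*s + 45.4)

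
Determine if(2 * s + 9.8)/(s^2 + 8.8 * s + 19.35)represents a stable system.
Denominator: s^2 + 8.8*s + 19.35 = (s + 4.5)(s + 4.3). Poles: -4.3, -4.5. All Re(p)<0: Yes (stable)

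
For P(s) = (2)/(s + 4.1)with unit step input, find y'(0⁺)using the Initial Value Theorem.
IVT: y'(0⁺) = lim_{s→∞} s²·Y(s) = lim_{s→∞} s·P(s).
deg(num) = 0, deg(den) = 1, relative degree = 1, so s·P(s) → (leading num)/(leading den) = 2/1 = 2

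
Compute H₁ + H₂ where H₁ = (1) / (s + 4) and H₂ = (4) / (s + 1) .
Parallel: H = H₁ + H₂ = (n₁·d₂ + n₂·d₁)/(d₁·d₂).
n₁·d₂ = s + 1. n₂·d₁ = 4*s + 16. Sum = 5*s + 17. d₁·d₂ = s^2 + 5*s + 4.
H(s) = (5*s + 17)/(s^2 + 5*s + 4)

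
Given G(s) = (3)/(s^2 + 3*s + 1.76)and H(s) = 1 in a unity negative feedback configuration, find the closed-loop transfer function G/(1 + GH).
Closed-loop T = G/(1+GH).
Numerator: G_num * H_den = 3.
Denominator: G_den * H_den + G_num * H_num = (s^2 + 3*s + 1.76) + (3) = s^2 + 3*s + 4.76.
T(s) = (3)/(s^2 + 3*s + 4.76)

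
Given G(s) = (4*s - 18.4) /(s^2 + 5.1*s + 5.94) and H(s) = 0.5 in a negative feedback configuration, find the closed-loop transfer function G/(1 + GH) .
Closed-loop T = G/(1+GH).
Numerator: G_num * H_den = 4*s - 18.4.
Denominator: G_den * H_den + G_num * H_num = (s^2 + 5.1*s + 5.94) + (2*s - 9.2) = s^2 + 7.1*s - 3.26.
T(s) = (4*s - 18.4)/(s^2 + 7.1*s - 3.26)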